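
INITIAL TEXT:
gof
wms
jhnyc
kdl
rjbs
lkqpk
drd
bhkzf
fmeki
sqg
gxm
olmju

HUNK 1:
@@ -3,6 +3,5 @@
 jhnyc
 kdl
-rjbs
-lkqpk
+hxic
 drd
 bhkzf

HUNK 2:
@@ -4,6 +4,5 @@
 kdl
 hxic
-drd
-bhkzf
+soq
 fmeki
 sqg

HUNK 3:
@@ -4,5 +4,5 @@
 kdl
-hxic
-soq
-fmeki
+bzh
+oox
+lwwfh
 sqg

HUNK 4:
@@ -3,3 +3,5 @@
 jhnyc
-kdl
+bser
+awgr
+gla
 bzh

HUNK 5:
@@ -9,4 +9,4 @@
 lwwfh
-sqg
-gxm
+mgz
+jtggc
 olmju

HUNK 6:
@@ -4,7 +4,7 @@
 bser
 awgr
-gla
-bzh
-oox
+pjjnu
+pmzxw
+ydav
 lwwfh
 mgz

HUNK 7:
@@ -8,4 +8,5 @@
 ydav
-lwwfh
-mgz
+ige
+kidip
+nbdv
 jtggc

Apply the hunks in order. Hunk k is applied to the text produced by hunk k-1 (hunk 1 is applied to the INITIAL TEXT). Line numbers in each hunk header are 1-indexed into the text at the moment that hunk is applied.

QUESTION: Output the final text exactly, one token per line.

Answer: gof
wms
jhnyc
bser
awgr
pjjnu
pmzxw
ydav
ige
kidip
nbdv
jtggc
olmju

Derivation:
Hunk 1: at line 3 remove [rjbs,lkqpk] add [hxic] -> 11 lines: gof wms jhnyc kdl hxic drd bhkzf fmeki sqg gxm olmju
Hunk 2: at line 4 remove [drd,bhkzf] add [soq] -> 10 lines: gof wms jhnyc kdl hxic soq fmeki sqg gxm olmju
Hunk 3: at line 4 remove [hxic,soq,fmeki] add [bzh,oox,lwwfh] -> 10 lines: gof wms jhnyc kdl bzh oox lwwfh sqg gxm olmju
Hunk 4: at line 3 remove [kdl] add [bser,awgr,gla] -> 12 lines: gof wms jhnyc bser awgr gla bzh oox lwwfh sqg gxm olmju
Hunk 5: at line 9 remove [sqg,gxm] add [mgz,jtggc] -> 12 lines: gof wms jhnyc bser awgr gla bzh oox lwwfh mgz jtggc olmju
Hunk 6: at line 4 remove [gla,bzh,oox] add [pjjnu,pmzxw,ydav] -> 12 lines: gof wms jhnyc bser awgr pjjnu pmzxw ydav lwwfh mgz jtggc olmju
Hunk 7: at line 8 remove [lwwfh,mgz] add [ige,kidip,nbdv] -> 13 lines: gof wms jhnyc bser awgr pjjnu pmzxw ydav ige kidip nbdv jtggc olmju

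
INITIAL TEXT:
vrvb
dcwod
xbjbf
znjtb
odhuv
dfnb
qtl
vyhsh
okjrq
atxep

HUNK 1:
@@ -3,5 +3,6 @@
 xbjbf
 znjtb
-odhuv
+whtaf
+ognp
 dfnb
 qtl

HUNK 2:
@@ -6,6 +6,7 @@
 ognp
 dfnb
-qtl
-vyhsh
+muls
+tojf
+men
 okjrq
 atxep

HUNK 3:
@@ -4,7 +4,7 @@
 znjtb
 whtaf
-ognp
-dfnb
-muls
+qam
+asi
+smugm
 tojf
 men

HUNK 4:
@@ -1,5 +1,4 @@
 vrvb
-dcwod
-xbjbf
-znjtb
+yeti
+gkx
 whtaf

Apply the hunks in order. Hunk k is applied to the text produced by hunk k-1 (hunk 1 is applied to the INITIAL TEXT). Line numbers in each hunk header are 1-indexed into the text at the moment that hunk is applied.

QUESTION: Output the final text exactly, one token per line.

Answer: vrvb
yeti
gkx
whtaf
qam
asi
smugm
tojf
men
okjrq
atxep

Derivation:
Hunk 1: at line 3 remove [odhuv] add [whtaf,ognp] -> 11 lines: vrvb dcwod xbjbf znjtb whtaf ognp dfnb qtl vyhsh okjrq atxep
Hunk 2: at line 6 remove [qtl,vyhsh] add [muls,tojf,men] -> 12 lines: vrvb dcwod xbjbf znjtb whtaf ognp dfnb muls tojf men okjrq atxep
Hunk 3: at line 4 remove [ognp,dfnb,muls] add [qam,asi,smugm] -> 12 lines: vrvb dcwod xbjbf znjtb whtaf qam asi smugm tojf men okjrq atxep
Hunk 4: at line 1 remove [dcwod,xbjbf,znjtb] add [yeti,gkx] -> 11 lines: vrvb yeti gkx whtaf qam asi smugm tojf men okjrq atxep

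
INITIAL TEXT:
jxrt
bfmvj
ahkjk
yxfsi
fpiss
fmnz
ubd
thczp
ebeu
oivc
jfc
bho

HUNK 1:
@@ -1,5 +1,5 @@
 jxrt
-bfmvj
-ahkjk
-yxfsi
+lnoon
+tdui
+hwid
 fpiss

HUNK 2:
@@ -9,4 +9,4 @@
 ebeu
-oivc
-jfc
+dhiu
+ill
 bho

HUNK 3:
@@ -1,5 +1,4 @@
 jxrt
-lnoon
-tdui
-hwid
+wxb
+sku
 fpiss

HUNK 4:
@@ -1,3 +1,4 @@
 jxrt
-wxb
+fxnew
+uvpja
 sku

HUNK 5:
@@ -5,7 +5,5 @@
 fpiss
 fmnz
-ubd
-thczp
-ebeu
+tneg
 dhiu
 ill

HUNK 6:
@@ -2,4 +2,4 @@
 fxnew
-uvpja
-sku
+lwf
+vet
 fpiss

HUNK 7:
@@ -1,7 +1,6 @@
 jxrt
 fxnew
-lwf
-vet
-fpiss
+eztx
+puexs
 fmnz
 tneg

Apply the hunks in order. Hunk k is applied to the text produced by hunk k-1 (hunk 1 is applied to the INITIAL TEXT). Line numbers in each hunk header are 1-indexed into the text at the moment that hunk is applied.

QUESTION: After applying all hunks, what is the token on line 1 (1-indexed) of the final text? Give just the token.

Answer: jxrt

Derivation:
Hunk 1: at line 1 remove [bfmvj,ahkjk,yxfsi] add [lnoon,tdui,hwid] -> 12 lines: jxrt lnoon tdui hwid fpiss fmnz ubd thczp ebeu oivc jfc bho
Hunk 2: at line 9 remove [oivc,jfc] add [dhiu,ill] -> 12 lines: jxrt lnoon tdui hwid fpiss fmnz ubd thczp ebeu dhiu ill bho
Hunk 3: at line 1 remove [lnoon,tdui,hwid] add [wxb,sku] -> 11 lines: jxrt wxb sku fpiss fmnz ubd thczp ebeu dhiu ill bho
Hunk 4: at line 1 remove [wxb] add [fxnew,uvpja] -> 12 lines: jxrt fxnew uvpja sku fpiss fmnz ubd thczp ebeu dhiu ill bho
Hunk 5: at line 5 remove [ubd,thczp,ebeu] add [tneg] -> 10 lines: jxrt fxnew uvpja sku fpiss fmnz tneg dhiu ill bho
Hunk 6: at line 2 remove [uvpja,sku] add [lwf,vet] -> 10 lines: jxrt fxnew lwf vet fpiss fmnz tneg dhiu ill bho
Hunk 7: at line 1 remove [lwf,vet,fpiss] add [eztx,puexs] -> 9 lines: jxrt fxnew eztx puexs fmnz tneg dhiu ill bho
Final line 1: jxrt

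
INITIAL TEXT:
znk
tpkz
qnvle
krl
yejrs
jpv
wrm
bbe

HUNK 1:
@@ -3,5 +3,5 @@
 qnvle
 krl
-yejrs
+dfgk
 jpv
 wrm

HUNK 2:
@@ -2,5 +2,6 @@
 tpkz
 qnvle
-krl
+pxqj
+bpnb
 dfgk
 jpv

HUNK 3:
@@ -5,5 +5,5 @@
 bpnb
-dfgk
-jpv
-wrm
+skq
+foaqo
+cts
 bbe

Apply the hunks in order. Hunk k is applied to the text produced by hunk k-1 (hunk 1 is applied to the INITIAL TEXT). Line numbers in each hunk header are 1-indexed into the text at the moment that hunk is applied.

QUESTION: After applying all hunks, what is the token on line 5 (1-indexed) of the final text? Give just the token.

Answer: bpnb

Derivation:
Hunk 1: at line 3 remove [yejrs] add [dfgk] -> 8 lines: znk tpkz qnvle krl dfgk jpv wrm bbe
Hunk 2: at line 2 remove [krl] add [pxqj,bpnb] -> 9 lines: znk tpkz qnvle pxqj bpnb dfgk jpv wrm bbe
Hunk 3: at line 5 remove [dfgk,jpv,wrm] add [skq,foaqo,cts] -> 9 lines: znk tpkz qnvle pxqj bpnb skq foaqo cts bbe
Final line 5: bpnb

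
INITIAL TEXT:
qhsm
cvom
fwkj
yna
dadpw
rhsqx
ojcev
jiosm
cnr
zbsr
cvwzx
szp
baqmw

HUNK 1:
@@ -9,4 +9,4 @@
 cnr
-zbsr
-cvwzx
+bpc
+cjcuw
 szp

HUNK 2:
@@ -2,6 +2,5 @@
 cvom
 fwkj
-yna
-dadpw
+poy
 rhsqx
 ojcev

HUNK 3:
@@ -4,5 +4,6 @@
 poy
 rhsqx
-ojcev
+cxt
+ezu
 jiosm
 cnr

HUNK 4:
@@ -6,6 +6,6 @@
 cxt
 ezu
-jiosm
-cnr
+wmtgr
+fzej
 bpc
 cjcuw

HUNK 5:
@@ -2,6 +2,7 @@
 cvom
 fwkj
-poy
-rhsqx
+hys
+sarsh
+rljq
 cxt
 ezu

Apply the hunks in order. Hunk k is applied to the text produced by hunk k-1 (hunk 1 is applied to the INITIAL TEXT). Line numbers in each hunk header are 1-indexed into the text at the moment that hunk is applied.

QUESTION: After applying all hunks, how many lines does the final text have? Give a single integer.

Answer: 14

Derivation:
Hunk 1: at line 9 remove [zbsr,cvwzx] add [bpc,cjcuw] -> 13 lines: qhsm cvom fwkj yna dadpw rhsqx ojcev jiosm cnr bpc cjcuw szp baqmw
Hunk 2: at line 2 remove [yna,dadpw] add [poy] -> 12 lines: qhsm cvom fwkj poy rhsqx ojcev jiosm cnr bpc cjcuw szp baqmw
Hunk 3: at line 4 remove [ojcev] add [cxt,ezu] -> 13 lines: qhsm cvom fwkj poy rhsqx cxt ezu jiosm cnr bpc cjcuw szp baqmw
Hunk 4: at line 6 remove [jiosm,cnr] add [wmtgr,fzej] -> 13 lines: qhsm cvom fwkj poy rhsqx cxt ezu wmtgr fzej bpc cjcuw szp baqmw
Hunk 5: at line 2 remove [poy,rhsqx] add [hys,sarsh,rljq] -> 14 lines: qhsm cvom fwkj hys sarsh rljq cxt ezu wmtgr fzej bpc cjcuw szp baqmw
Final line count: 14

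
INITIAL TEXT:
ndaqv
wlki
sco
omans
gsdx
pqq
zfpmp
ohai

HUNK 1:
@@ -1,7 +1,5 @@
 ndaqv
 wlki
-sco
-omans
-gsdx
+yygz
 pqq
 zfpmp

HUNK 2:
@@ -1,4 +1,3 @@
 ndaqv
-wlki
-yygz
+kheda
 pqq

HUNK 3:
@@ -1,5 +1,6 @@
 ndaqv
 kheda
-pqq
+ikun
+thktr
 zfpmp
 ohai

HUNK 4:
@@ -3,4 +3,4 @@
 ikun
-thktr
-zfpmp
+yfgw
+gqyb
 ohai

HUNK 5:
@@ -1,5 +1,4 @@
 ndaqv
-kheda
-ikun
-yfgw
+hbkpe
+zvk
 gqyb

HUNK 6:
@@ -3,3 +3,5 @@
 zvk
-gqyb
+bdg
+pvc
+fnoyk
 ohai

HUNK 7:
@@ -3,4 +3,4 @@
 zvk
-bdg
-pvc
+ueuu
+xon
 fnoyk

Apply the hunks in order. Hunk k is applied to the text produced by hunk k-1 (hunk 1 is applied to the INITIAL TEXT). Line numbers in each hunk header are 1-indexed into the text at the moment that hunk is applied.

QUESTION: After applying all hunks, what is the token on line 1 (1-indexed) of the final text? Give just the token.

Hunk 1: at line 1 remove [sco,omans,gsdx] add [yygz] -> 6 lines: ndaqv wlki yygz pqq zfpmp ohai
Hunk 2: at line 1 remove [wlki,yygz] add [kheda] -> 5 lines: ndaqv kheda pqq zfpmp ohai
Hunk 3: at line 1 remove [pqq] add [ikun,thktr] -> 6 lines: ndaqv kheda ikun thktr zfpmp ohai
Hunk 4: at line 3 remove [thktr,zfpmp] add [yfgw,gqyb] -> 6 lines: ndaqv kheda ikun yfgw gqyb ohai
Hunk 5: at line 1 remove [kheda,ikun,yfgw] add [hbkpe,zvk] -> 5 lines: ndaqv hbkpe zvk gqyb ohai
Hunk 6: at line 3 remove [gqyb] add [bdg,pvc,fnoyk] -> 7 lines: ndaqv hbkpe zvk bdg pvc fnoyk ohai
Hunk 7: at line 3 remove [bdg,pvc] add [ueuu,xon] -> 7 lines: ndaqv hbkpe zvk ueuu xon fnoyk ohai
Final line 1: ndaqv

Answer: ndaqv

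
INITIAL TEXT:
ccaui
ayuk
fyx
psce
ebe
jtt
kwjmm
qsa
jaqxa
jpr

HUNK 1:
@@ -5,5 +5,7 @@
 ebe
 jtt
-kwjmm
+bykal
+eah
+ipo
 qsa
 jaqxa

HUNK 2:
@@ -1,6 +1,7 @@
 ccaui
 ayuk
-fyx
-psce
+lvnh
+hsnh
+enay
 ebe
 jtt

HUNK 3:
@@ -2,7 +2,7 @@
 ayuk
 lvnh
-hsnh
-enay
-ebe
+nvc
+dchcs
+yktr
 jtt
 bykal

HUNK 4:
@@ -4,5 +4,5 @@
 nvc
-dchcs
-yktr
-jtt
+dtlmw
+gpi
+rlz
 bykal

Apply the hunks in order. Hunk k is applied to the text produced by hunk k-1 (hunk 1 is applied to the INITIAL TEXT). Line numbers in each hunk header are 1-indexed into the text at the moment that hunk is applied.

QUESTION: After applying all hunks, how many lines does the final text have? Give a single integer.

Answer: 13

Derivation:
Hunk 1: at line 5 remove [kwjmm] add [bykal,eah,ipo] -> 12 lines: ccaui ayuk fyx psce ebe jtt bykal eah ipo qsa jaqxa jpr
Hunk 2: at line 1 remove [fyx,psce] add [lvnh,hsnh,enay] -> 13 lines: ccaui ayuk lvnh hsnh enay ebe jtt bykal eah ipo qsa jaqxa jpr
Hunk 3: at line 2 remove [hsnh,enay,ebe] add [nvc,dchcs,yktr] -> 13 lines: ccaui ayuk lvnh nvc dchcs yktr jtt bykal eah ipo qsa jaqxa jpr
Hunk 4: at line 4 remove [dchcs,yktr,jtt] add [dtlmw,gpi,rlz] -> 13 lines: ccaui ayuk lvnh nvc dtlmw gpi rlz bykal eah ipo qsa jaqxa jpr
Final line count: 13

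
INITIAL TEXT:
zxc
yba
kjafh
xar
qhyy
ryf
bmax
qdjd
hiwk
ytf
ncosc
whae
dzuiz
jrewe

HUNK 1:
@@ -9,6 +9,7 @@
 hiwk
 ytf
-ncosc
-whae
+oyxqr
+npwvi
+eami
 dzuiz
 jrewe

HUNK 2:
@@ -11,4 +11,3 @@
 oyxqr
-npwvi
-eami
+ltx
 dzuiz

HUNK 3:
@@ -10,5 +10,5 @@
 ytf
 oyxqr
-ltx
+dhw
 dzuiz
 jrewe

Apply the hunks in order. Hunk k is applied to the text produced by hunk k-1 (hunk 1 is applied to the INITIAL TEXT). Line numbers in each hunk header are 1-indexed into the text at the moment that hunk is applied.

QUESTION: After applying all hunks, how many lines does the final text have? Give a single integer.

Answer: 14

Derivation:
Hunk 1: at line 9 remove [ncosc,whae] add [oyxqr,npwvi,eami] -> 15 lines: zxc yba kjafh xar qhyy ryf bmax qdjd hiwk ytf oyxqr npwvi eami dzuiz jrewe
Hunk 2: at line 11 remove [npwvi,eami] add [ltx] -> 14 lines: zxc yba kjafh xar qhyy ryf bmax qdjd hiwk ytf oyxqr ltx dzuiz jrewe
Hunk 3: at line 10 remove [ltx] add [dhw] -> 14 lines: zxc yba kjafh xar qhyy ryf bmax qdjd hiwk ytf oyxqr dhw dzuiz jrewe
Final line count: 14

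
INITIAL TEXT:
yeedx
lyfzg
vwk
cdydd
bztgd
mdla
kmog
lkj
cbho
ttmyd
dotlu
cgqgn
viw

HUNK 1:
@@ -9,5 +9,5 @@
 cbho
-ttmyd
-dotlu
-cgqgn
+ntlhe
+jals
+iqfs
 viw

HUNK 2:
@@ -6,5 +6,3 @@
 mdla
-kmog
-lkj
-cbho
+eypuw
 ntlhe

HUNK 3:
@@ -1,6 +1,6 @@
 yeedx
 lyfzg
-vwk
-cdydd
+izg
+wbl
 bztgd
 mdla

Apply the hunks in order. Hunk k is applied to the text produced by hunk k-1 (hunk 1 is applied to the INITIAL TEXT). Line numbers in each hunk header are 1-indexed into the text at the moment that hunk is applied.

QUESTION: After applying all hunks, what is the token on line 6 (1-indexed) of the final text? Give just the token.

Hunk 1: at line 9 remove [ttmyd,dotlu,cgqgn] add [ntlhe,jals,iqfs] -> 13 lines: yeedx lyfzg vwk cdydd bztgd mdla kmog lkj cbho ntlhe jals iqfs viw
Hunk 2: at line 6 remove [kmog,lkj,cbho] add [eypuw] -> 11 lines: yeedx lyfzg vwk cdydd bztgd mdla eypuw ntlhe jals iqfs viw
Hunk 3: at line 1 remove [vwk,cdydd] add [izg,wbl] -> 11 lines: yeedx lyfzg izg wbl bztgd mdla eypuw ntlhe jals iqfs viw
Final line 6: mdla

Answer: mdla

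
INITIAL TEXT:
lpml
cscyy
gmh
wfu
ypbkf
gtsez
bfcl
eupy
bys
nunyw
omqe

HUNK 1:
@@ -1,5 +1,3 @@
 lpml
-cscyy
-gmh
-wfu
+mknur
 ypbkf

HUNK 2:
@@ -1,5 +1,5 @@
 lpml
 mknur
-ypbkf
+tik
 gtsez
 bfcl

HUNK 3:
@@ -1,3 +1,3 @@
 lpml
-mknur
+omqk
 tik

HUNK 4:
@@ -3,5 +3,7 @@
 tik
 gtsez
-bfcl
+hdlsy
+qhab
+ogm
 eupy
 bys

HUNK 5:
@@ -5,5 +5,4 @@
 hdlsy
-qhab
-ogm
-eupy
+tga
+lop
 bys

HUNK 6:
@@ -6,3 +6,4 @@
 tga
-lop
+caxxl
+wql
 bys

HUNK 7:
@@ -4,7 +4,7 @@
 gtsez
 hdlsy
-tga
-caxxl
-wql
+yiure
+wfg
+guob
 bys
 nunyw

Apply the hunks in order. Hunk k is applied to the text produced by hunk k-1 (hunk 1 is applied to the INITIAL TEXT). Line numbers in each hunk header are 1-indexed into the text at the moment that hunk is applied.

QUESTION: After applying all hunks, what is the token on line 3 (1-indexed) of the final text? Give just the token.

Answer: tik

Derivation:
Hunk 1: at line 1 remove [cscyy,gmh,wfu] add [mknur] -> 9 lines: lpml mknur ypbkf gtsez bfcl eupy bys nunyw omqe
Hunk 2: at line 1 remove [ypbkf] add [tik] -> 9 lines: lpml mknur tik gtsez bfcl eupy bys nunyw omqe
Hunk 3: at line 1 remove [mknur] add [omqk] -> 9 lines: lpml omqk tik gtsez bfcl eupy bys nunyw omqe
Hunk 4: at line 3 remove [bfcl] add [hdlsy,qhab,ogm] -> 11 lines: lpml omqk tik gtsez hdlsy qhab ogm eupy bys nunyw omqe
Hunk 5: at line 5 remove [qhab,ogm,eupy] add [tga,lop] -> 10 lines: lpml omqk tik gtsez hdlsy tga lop bys nunyw omqe
Hunk 6: at line 6 remove [lop] add [caxxl,wql] -> 11 lines: lpml omqk tik gtsez hdlsy tga caxxl wql bys nunyw omqe
Hunk 7: at line 4 remove [tga,caxxl,wql] add [yiure,wfg,guob] -> 11 lines: lpml omqk tik gtsez hdlsy yiure wfg guob bys nunyw omqe
Final line 3: tik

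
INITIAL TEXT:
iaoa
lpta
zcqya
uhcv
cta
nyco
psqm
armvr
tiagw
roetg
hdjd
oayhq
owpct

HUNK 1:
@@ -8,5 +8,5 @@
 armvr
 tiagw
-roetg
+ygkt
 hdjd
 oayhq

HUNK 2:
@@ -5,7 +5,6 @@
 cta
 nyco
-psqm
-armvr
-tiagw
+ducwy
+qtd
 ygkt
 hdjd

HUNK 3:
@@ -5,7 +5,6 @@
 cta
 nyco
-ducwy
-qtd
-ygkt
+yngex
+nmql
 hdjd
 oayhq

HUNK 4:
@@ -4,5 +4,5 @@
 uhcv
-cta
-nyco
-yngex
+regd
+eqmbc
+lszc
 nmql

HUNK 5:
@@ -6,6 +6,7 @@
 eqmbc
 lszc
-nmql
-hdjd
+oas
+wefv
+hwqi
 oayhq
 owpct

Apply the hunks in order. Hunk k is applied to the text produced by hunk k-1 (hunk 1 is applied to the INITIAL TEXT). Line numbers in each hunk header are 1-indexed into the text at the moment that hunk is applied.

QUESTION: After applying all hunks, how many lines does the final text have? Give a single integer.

Hunk 1: at line 8 remove [roetg] add [ygkt] -> 13 lines: iaoa lpta zcqya uhcv cta nyco psqm armvr tiagw ygkt hdjd oayhq owpct
Hunk 2: at line 5 remove [psqm,armvr,tiagw] add [ducwy,qtd] -> 12 lines: iaoa lpta zcqya uhcv cta nyco ducwy qtd ygkt hdjd oayhq owpct
Hunk 3: at line 5 remove [ducwy,qtd,ygkt] add [yngex,nmql] -> 11 lines: iaoa lpta zcqya uhcv cta nyco yngex nmql hdjd oayhq owpct
Hunk 4: at line 4 remove [cta,nyco,yngex] add [regd,eqmbc,lszc] -> 11 lines: iaoa lpta zcqya uhcv regd eqmbc lszc nmql hdjd oayhq owpct
Hunk 5: at line 6 remove [nmql,hdjd] add [oas,wefv,hwqi] -> 12 lines: iaoa lpta zcqya uhcv regd eqmbc lszc oas wefv hwqi oayhq owpct
Final line count: 12

Answer: 12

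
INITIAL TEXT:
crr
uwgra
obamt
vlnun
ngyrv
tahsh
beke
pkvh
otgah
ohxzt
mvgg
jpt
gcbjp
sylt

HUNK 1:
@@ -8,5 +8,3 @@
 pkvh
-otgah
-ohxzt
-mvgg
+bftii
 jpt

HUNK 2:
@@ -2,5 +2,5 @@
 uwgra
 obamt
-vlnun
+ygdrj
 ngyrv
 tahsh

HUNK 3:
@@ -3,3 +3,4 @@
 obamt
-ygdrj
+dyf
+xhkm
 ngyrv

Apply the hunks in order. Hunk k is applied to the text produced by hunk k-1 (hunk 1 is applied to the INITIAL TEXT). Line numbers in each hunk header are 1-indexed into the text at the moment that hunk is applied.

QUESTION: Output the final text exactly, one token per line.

Hunk 1: at line 8 remove [otgah,ohxzt,mvgg] add [bftii] -> 12 lines: crr uwgra obamt vlnun ngyrv tahsh beke pkvh bftii jpt gcbjp sylt
Hunk 2: at line 2 remove [vlnun] add [ygdrj] -> 12 lines: crr uwgra obamt ygdrj ngyrv tahsh beke pkvh bftii jpt gcbjp sylt
Hunk 3: at line 3 remove [ygdrj] add [dyf,xhkm] -> 13 lines: crr uwgra obamt dyf xhkm ngyrv tahsh beke pkvh bftii jpt gcbjp sylt

Answer: crr
uwgra
obamt
dyf
xhkm
ngyrv
tahsh
beke
pkvh
bftii
jpt
gcbjp
sylt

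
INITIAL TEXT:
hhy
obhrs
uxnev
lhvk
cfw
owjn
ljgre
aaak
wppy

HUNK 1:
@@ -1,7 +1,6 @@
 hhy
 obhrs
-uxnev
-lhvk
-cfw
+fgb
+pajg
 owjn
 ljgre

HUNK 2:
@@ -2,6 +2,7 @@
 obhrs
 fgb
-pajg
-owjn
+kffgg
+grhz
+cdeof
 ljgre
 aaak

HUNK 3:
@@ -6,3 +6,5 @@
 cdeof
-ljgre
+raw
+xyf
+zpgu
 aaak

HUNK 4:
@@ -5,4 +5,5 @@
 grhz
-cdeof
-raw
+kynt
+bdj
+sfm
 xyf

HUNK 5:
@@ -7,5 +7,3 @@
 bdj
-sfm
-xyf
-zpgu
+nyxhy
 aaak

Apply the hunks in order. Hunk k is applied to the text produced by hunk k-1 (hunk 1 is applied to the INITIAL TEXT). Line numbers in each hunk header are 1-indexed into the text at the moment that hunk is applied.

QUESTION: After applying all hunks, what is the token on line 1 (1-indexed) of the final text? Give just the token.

Answer: hhy

Derivation:
Hunk 1: at line 1 remove [uxnev,lhvk,cfw] add [fgb,pajg] -> 8 lines: hhy obhrs fgb pajg owjn ljgre aaak wppy
Hunk 2: at line 2 remove [pajg,owjn] add [kffgg,grhz,cdeof] -> 9 lines: hhy obhrs fgb kffgg grhz cdeof ljgre aaak wppy
Hunk 3: at line 6 remove [ljgre] add [raw,xyf,zpgu] -> 11 lines: hhy obhrs fgb kffgg grhz cdeof raw xyf zpgu aaak wppy
Hunk 4: at line 5 remove [cdeof,raw] add [kynt,bdj,sfm] -> 12 lines: hhy obhrs fgb kffgg grhz kynt bdj sfm xyf zpgu aaak wppy
Hunk 5: at line 7 remove [sfm,xyf,zpgu] add [nyxhy] -> 10 lines: hhy obhrs fgb kffgg grhz kynt bdj nyxhy aaak wppy
Final line 1: hhy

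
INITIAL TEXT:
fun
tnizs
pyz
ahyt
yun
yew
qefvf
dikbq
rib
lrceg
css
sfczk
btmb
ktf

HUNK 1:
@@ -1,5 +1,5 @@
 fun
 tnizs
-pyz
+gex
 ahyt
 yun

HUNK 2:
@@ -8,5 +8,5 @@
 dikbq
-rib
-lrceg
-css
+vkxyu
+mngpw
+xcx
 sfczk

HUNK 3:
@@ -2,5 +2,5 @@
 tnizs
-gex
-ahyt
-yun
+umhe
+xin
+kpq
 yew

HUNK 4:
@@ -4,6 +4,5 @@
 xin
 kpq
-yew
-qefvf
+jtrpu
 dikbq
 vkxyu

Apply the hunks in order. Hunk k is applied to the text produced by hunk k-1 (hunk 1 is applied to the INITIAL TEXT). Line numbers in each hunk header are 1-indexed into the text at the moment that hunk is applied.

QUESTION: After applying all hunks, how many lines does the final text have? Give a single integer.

Hunk 1: at line 1 remove [pyz] add [gex] -> 14 lines: fun tnizs gex ahyt yun yew qefvf dikbq rib lrceg css sfczk btmb ktf
Hunk 2: at line 8 remove [rib,lrceg,css] add [vkxyu,mngpw,xcx] -> 14 lines: fun tnizs gex ahyt yun yew qefvf dikbq vkxyu mngpw xcx sfczk btmb ktf
Hunk 3: at line 2 remove [gex,ahyt,yun] add [umhe,xin,kpq] -> 14 lines: fun tnizs umhe xin kpq yew qefvf dikbq vkxyu mngpw xcx sfczk btmb ktf
Hunk 4: at line 4 remove [yew,qefvf] add [jtrpu] -> 13 lines: fun tnizs umhe xin kpq jtrpu dikbq vkxyu mngpw xcx sfczk btmb ktf
Final line count: 13

Answer: 13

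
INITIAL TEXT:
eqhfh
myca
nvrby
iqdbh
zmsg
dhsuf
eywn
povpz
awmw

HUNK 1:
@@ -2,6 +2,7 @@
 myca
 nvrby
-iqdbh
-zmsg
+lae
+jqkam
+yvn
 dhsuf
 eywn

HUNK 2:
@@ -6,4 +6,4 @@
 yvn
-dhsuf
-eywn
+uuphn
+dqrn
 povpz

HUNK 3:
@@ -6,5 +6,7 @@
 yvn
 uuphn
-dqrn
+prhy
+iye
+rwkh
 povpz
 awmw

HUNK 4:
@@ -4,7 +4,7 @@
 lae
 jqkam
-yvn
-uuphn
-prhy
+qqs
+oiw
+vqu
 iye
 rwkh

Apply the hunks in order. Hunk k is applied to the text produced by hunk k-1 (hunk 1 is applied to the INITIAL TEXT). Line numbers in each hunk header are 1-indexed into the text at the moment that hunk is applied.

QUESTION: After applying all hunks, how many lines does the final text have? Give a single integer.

Hunk 1: at line 2 remove [iqdbh,zmsg] add [lae,jqkam,yvn] -> 10 lines: eqhfh myca nvrby lae jqkam yvn dhsuf eywn povpz awmw
Hunk 2: at line 6 remove [dhsuf,eywn] add [uuphn,dqrn] -> 10 lines: eqhfh myca nvrby lae jqkam yvn uuphn dqrn povpz awmw
Hunk 3: at line 6 remove [dqrn] add [prhy,iye,rwkh] -> 12 lines: eqhfh myca nvrby lae jqkam yvn uuphn prhy iye rwkh povpz awmw
Hunk 4: at line 4 remove [yvn,uuphn,prhy] add [qqs,oiw,vqu] -> 12 lines: eqhfh myca nvrby lae jqkam qqs oiw vqu iye rwkh povpz awmw
Final line count: 12

Answer: 12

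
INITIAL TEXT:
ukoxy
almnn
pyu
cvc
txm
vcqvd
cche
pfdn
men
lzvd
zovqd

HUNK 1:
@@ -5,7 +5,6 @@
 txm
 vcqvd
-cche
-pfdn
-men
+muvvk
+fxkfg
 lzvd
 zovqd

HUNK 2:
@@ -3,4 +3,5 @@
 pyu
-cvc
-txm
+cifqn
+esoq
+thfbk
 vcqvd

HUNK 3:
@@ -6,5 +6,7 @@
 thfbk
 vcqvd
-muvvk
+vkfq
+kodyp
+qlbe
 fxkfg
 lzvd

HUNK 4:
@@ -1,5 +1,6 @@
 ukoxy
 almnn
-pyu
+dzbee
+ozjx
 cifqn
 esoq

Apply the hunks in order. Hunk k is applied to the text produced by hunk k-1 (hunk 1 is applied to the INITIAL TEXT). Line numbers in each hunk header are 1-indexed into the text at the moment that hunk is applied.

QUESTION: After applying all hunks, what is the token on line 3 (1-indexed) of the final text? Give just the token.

Answer: dzbee

Derivation:
Hunk 1: at line 5 remove [cche,pfdn,men] add [muvvk,fxkfg] -> 10 lines: ukoxy almnn pyu cvc txm vcqvd muvvk fxkfg lzvd zovqd
Hunk 2: at line 3 remove [cvc,txm] add [cifqn,esoq,thfbk] -> 11 lines: ukoxy almnn pyu cifqn esoq thfbk vcqvd muvvk fxkfg lzvd zovqd
Hunk 3: at line 6 remove [muvvk] add [vkfq,kodyp,qlbe] -> 13 lines: ukoxy almnn pyu cifqn esoq thfbk vcqvd vkfq kodyp qlbe fxkfg lzvd zovqd
Hunk 4: at line 1 remove [pyu] add [dzbee,ozjx] -> 14 lines: ukoxy almnn dzbee ozjx cifqn esoq thfbk vcqvd vkfq kodyp qlbe fxkfg lzvd zovqd
Final line 3: dzbee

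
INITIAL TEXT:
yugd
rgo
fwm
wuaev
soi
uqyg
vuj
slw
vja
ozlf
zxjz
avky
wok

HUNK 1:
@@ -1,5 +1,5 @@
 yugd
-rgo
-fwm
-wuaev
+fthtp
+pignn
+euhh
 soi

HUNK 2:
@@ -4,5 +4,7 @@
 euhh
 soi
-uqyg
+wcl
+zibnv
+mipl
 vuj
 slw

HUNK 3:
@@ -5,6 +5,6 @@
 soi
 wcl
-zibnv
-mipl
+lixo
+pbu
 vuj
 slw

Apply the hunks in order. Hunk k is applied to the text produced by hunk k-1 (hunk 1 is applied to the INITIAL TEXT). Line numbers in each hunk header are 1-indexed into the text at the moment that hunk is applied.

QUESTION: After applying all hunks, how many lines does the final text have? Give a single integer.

Answer: 15

Derivation:
Hunk 1: at line 1 remove [rgo,fwm,wuaev] add [fthtp,pignn,euhh] -> 13 lines: yugd fthtp pignn euhh soi uqyg vuj slw vja ozlf zxjz avky wok
Hunk 2: at line 4 remove [uqyg] add [wcl,zibnv,mipl] -> 15 lines: yugd fthtp pignn euhh soi wcl zibnv mipl vuj slw vja ozlf zxjz avky wok
Hunk 3: at line 5 remove [zibnv,mipl] add [lixo,pbu] -> 15 lines: yugd fthtp pignn euhh soi wcl lixo pbu vuj slw vja ozlf zxjz avky wok
Final line count: 15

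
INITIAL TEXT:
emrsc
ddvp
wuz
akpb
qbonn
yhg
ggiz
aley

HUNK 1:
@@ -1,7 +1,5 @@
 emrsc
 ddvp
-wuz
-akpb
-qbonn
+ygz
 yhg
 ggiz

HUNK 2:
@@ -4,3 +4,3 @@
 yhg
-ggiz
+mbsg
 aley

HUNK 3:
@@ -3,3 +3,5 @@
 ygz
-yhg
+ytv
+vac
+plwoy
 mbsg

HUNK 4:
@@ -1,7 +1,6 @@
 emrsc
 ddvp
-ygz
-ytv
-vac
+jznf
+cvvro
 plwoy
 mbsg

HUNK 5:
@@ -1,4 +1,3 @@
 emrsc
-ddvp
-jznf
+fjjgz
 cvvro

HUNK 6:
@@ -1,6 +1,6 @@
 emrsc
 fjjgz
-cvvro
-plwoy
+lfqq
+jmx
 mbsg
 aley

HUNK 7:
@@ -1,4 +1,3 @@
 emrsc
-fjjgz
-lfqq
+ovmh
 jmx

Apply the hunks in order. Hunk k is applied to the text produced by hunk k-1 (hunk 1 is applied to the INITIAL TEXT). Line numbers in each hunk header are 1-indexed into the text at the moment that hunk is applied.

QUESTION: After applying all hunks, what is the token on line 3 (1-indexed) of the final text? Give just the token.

Answer: jmx

Derivation:
Hunk 1: at line 1 remove [wuz,akpb,qbonn] add [ygz] -> 6 lines: emrsc ddvp ygz yhg ggiz aley
Hunk 2: at line 4 remove [ggiz] add [mbsg] -> 6 lines: emrsc ddvp ygz yhg mbsg aley
Hunk 3: at line 3 remove [yhg] add [ytv,vac,plwoy] -> 8 lines: emrsc ddvp ygz ytv vac plwoy mbsg aley
Hunk 4: at line 1 remove [ygz,ytv,vac] add [jznf,cvvro] -> 7 lines: emrsc ddvp jznf cvvro plwoy mbsg aley
Hunk 5: at line 1 remove [ddvp,jznf] add [fjjgz] -> 6 lines: emrsc fjjgz cvvro plwoy mbsg aley
Hunk 6: at line 1 remove [cvvro,plwoy] add [lfqq,jmx] -> 6 lines: emrsc fjjgz lfqq jmx mbsg aley
Hunk 7: at line 1 remove [fjjgz,lfqq] add [ovmh] -> 5 lines: emrsc ovmh jmx mbsg aley
Final line 3: jmx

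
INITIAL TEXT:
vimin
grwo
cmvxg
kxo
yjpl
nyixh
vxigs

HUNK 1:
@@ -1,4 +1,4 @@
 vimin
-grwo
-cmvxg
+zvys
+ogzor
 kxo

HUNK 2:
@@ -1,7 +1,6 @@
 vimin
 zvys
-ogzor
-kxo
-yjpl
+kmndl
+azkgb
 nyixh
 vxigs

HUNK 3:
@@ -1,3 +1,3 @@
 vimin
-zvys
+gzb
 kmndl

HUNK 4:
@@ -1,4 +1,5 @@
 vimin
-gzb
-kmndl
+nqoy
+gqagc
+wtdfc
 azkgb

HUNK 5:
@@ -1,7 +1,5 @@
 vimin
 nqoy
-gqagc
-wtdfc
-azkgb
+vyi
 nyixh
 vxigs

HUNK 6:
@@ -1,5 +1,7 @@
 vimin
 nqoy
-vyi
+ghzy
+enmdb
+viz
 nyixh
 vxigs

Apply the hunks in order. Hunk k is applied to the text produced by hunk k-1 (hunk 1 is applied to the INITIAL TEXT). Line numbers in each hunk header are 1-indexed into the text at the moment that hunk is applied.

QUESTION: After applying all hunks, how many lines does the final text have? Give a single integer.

Hunk 1: at line 1 remove [grwo,cmvxg] add [zvys,ogzor] -> 7 lines: vimin zvys ogzor kxo yjpl nyixh vxigs
Hunk 2: at line 1 remove [ogzor,kxo,yjpl] add [kmndl,azkgb] -> 6 lines: vimin zvys kmndl azkgb nyixh vxigs
Hunk 3: at line 1 remove [zvys] add [gzb] -> 6 lines: vimin gzb kmndl azkgb nyixh vxigs
Hunk 4: at line 1 remove [gzb,kmndl] add [nqoy,gqagc,wtdfc] -> 7 lines: vimin nqoy gqagc wtdfc azkgb nyixh vxigs
Hunk 5: at line 1 remove [gqagc,wtdfc,azkgb] add [vyi] -> 5 lines: vimin nqoy vyi nyixh vxigs
Hunk 6: at line 1 remove [vyi] add [ghzy,enmdb,viz] -> 7 lines: vimin nqoy ghzy enmdb viz nyixh vxigs
Final line count: 7

Answer: 7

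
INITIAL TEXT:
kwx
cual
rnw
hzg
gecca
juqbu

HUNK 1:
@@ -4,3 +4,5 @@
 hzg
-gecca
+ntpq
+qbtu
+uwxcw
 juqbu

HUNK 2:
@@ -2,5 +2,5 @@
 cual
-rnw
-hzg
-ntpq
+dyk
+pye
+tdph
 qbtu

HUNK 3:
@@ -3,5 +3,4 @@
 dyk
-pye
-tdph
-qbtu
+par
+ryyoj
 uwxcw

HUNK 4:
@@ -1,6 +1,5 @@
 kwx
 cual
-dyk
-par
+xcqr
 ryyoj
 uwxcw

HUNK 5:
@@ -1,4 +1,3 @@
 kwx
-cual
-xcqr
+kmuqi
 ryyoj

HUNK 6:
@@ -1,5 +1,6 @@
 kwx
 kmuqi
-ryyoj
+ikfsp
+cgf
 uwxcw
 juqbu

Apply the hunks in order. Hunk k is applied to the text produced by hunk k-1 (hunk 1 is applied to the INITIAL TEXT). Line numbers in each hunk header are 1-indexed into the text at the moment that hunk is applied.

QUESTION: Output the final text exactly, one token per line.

Hunk 1: at line 4 remove [gecca] add [ntpq,qbtu,uwxcw] -> 8 lines: kwx cual rnw hzg ntpq qbtu uwxcw juqbu
Hunk 2: at line 2 remove [rnw,hzg,ntpq] add [dyk,pye,tdph] -> 8 lines: kwx cual dyk pye tdph qbtu uwxcw juqbu
Hunk 3: at line 3 remove [pye,tdph,qbtu] add [par,ryyoj] -> 7 lines: kwx cual dyk par ryyoj uwxcw juqbu
Hunk 4: at line 1 remove [dyk,par] add [xcqr] -> 6 lines: kwx cual xcqr ryyoj uwxcw juqbu
Hunk 5: at line 1 remove [cual,xcqr] add [kmuqi] -> 5 lines: kwx kmuqi ryyoj uwxcw juqbu
Hunk 6: at line 1 remove [ryyoj] add [ikfsp,cgf] -> 6 lines: kwx kmuqi ikfsp cgf uwxcw juqbu

Answer: kwx
kmuqi
ikfsp
cgf
uwxcw
juqbu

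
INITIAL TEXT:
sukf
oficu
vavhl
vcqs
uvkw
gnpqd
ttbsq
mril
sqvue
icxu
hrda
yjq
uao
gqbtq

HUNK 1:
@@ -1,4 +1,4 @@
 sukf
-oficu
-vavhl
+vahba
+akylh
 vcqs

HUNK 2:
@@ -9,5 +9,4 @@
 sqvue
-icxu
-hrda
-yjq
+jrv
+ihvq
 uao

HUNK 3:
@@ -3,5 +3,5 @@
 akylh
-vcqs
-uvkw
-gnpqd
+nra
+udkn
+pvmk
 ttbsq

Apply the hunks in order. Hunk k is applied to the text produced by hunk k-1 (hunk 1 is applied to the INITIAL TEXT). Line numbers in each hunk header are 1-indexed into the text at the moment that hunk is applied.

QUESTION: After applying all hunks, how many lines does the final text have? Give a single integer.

Answer: 13

Derivation:
Hunk 1: at line 1 remove [oficu,vavhl] add [vahba,akylh] -> 14 lines: sukf vahba akylh vcqs uvkw gnpqd ttbsq mril sqvue icxu hrda yjq uao gqbtq
Hunk 2: at line 9 remove [icxu,hrda,yjq] add [jrv,ihvq] -> 13 lines: sukf vahba akylh vcqs uvkw gnpqd ttbsq mril sqvue jrv ihvq uao gqbtq
Hunk 3: at line 3 remove [vcqs,uvkw,gnpqd] add [nra,udkn,pvmk] -> 13 lines: sukf vahba akylh nra udkn pvmk ttbsq mril sqvue jrv ihvq uao gqbtq
Final line count: 13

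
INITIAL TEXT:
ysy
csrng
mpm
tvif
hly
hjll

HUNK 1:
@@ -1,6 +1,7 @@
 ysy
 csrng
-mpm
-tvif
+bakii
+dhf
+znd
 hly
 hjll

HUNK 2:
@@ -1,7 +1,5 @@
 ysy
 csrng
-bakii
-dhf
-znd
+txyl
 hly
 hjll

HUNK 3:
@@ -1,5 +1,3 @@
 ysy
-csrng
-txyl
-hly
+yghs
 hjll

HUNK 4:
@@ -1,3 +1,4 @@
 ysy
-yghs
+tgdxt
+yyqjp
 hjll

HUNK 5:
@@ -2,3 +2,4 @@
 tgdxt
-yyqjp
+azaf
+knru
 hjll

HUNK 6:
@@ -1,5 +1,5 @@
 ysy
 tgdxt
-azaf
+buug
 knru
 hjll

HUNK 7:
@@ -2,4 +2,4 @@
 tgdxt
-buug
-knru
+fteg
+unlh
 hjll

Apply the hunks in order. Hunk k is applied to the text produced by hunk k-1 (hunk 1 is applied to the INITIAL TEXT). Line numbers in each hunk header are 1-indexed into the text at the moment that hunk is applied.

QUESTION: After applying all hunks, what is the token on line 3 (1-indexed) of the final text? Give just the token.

Answer: fteg

Derivation:
Hunk 1: at line 1 remove [mpm,tvif] add [bakii,dhf,znd] -> 7 lines: ysy csrng bakii dhf znd hly hjll
Hunk 2: at line 1 remove [bakii,dhf,znd] add [txyl] -> 5 lines: ysy csrng txyl hly hjll
Hunk 3: at line 1 remove [csrng,txyl,hly] add [yghs] -> 3 lines: ysy yghs hjll
Hunk 4: at line 1 remove [yghs] add [tgdxt,yyqjp] -> 4 lines: ysy tgdxt yyqjp hjll
Hunk 5: at line 2 remove [yyqjp] add [azaf,knru] -> 5 lines: ysy tgdxt azaf knru hjll
Hunk 6: at line 1 remove [azaf] add [buug] -> 5 lines: ysy tgdxt buug knru hjll
Hunk 7: at line 2 remove [buug,knru] add [fteg,unlh] -> 5 lines: ysy tgdxt fteg unlh hjll
Final line 3: fteg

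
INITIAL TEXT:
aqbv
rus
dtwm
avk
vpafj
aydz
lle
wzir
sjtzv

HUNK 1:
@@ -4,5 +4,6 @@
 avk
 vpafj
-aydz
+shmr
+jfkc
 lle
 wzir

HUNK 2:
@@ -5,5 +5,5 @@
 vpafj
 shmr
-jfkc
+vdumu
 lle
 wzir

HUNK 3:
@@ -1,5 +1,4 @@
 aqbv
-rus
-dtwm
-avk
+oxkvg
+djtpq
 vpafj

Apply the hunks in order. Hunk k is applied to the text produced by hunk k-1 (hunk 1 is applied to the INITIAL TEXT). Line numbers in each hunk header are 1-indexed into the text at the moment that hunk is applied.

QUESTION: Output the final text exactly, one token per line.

Answer: aqbv
oxkvg
djtpq
vpafj
shmr
vdumu
lle
wzir
sjtzv

Derivation:
Hunk 1: at line 4 remove [aydz] add [shmr,jfkc] -> 10 lines: aqbv rus dtwm avk vpafj shmr jfkc lle wzir sjtzv
Hunk 2: at line 5 remove [jfkc] add [vdumu] -> 10 lines: aqbv rus dtwm avk vpafj shmr vdumu lle wzir sjtzv
Hunk 3: at line 1 remove [rus,dtwm,avk] add [oxkvg,djtpq] -> 9 lines: aqbv oxkvg djtpq vpafj shmr vdumu lle wzir sjtzv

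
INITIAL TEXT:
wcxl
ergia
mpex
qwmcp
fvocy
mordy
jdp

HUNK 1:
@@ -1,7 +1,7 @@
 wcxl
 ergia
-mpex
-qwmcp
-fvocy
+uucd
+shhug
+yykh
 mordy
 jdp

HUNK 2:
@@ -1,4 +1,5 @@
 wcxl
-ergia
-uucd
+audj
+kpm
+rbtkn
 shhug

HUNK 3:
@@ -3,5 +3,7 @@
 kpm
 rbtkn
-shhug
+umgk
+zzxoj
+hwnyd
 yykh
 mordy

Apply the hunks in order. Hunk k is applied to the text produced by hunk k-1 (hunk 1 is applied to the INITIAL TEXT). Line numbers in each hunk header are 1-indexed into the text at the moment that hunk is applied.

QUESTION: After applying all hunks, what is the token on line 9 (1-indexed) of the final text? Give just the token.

Hunk 1: at line 1 remove [mpex,qwmcp,fvocy] add [uucd,shhug,yykh] -> 7 lines: wcxl ergia uucd shhug yykh mordy jdp
Hunk 2: at line 1 remove [ergia,uucd] add [audj,kpm,rbtkn] -> 8 lines: wcxl audj kpm rbtkn shhug yykh mordy jdp
Hunk 3: at line 3 remove [shhug] add [umgk,zzxoj,hwnyd] -> 10 lines: wcxl audj kpm rbtkn umgk zzxoj hwnyd yykh mordy jdp
Final line 9: mordy

Answer: mordy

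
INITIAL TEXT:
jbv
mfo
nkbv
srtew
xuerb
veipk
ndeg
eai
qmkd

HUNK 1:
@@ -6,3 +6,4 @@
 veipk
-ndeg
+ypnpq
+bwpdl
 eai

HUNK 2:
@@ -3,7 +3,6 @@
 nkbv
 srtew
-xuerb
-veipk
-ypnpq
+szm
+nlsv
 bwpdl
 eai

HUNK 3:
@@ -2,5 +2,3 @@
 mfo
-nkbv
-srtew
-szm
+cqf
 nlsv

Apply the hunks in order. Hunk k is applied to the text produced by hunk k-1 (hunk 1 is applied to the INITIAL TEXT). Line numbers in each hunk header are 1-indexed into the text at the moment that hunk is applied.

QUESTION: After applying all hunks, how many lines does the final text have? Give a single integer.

Answer: 7

Derivation:
Hunk 1: at line 6 remove [ndeg] add [ypnpq,bwpdl] -> 10 lines: jbv mfo nkbv srtew xuerb veipk ypnpq bwpdl eai qmkd
Hunk 2: at line 3 remove [xuerb,veipk,ypnpq] add [szm,nlsv] -> 9 lines: jbv mfo nkbv srtew szm nlsv bwpdl eai qmkd
Hunk 3: at line 2 remove [nkbv,srtew,szm] add [cqf] -> 7 lines: jbv mfo cqf nlsv bwpdl eai qmkd
Final line count: 7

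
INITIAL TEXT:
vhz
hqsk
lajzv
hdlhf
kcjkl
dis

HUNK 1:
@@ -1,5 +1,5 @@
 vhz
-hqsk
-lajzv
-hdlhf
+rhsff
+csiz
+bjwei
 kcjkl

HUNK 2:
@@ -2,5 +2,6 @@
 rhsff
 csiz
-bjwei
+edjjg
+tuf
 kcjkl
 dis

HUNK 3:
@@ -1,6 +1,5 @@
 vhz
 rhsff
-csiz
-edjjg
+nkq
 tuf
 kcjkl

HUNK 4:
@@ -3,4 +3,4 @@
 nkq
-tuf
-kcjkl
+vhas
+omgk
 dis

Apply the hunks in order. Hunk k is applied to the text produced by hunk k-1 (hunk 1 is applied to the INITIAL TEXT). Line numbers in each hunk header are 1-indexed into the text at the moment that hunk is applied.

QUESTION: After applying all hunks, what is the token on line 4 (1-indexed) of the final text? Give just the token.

Answer: vhas

Derivation:
Hunk 1: at line 1 remove [hqsk,lajzv,hdlhf] add [rhsff,csiz,bjwei] -> 6 lines: vhz rhsff csiz bjwei kcjkl dis
Hunk 2: at line 2 remove [bjwei] add [edjjg,tuf] -> 7 lines: vhz rhsff csiz edjjg tuf kcjkl dis
Hunk 3: at line 1 remove [csiz,edjjg] add [nkq] -> 6 lines: vhz rhsff nkq tuf kcjkl dis
Hunk 4: at line 3 remove [tuf,kcjkl] add [vhas,omgk] -> 6 lines: vhz rhsff nkq vhas omgk dis
Final line 4: vhas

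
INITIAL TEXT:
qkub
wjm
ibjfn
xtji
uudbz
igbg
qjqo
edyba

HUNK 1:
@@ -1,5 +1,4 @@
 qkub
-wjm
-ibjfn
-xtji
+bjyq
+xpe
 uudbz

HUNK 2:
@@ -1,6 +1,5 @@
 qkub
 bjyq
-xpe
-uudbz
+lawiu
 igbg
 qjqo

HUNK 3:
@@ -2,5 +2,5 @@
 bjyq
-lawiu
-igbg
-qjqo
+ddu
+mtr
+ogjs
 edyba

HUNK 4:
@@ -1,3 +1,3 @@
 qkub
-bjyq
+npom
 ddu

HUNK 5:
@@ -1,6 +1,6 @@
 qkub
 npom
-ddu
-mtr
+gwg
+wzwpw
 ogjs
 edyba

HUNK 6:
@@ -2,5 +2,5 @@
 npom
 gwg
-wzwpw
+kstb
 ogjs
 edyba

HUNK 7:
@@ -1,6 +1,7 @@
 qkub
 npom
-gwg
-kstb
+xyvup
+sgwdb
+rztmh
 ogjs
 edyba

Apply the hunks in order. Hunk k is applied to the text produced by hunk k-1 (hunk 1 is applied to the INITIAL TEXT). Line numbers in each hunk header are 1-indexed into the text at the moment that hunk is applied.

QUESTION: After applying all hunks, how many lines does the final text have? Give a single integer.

Answer: 7

Derivation:
Hunk 1: at line 1 remove [wjm,ibjfn,xtji] add [bjyq,xpe] -> 7 lines: qkub bjyq xpe uudbz igbg qjqo edyba
Hunk 2: at line 1 remove [xpe,uudbz] add [lawiu] -> 6 lines: qkub bjyq lawiu igbg qjqo edyba
Hunk 3: at line 2 remove [lawiu,igbg,qjqo] add [ddu,mtr,ogjs] -> 6 lines: qkub bjyq ddu mtr ogjs edyba
Hunk 4: at line 1 remove [bjyq] add [npom] -> 6 lines: qkub npom ddu mtr ogjs edyba
Hunk 5: at line 1 remove [ddu,mtr] add [gwg,wzwpw] -> 6 lines: qkub npom gwg wzwpw ogjs edyba
Hunk 6: at line 2 remove [wzwpw] add [kstb] -> 6 lines: qkub npom gwg kstb ogjs edyba
Hunk 7: at line 1 remove [gwg,kstb] add [xyvup,sgwdb,rztmh] -> 7 lines: qkub npom xyvup sgwdb rztmh ogjs edyba
Final line count: 7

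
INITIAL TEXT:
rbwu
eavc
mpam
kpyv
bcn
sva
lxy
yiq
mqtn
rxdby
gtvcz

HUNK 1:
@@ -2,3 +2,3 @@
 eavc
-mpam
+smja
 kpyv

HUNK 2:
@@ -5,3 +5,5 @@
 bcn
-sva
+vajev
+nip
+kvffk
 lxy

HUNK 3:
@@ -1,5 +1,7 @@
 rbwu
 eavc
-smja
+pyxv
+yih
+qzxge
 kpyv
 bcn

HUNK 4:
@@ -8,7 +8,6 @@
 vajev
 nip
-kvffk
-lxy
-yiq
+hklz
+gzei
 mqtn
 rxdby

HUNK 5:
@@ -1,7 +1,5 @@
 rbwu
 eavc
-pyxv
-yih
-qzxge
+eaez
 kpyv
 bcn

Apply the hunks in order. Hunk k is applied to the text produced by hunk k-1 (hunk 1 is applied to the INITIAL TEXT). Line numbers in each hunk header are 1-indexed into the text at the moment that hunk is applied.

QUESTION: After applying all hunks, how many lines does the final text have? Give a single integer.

Answer: 12

Derivation:
Hunk 1: at line 2 remove [mpam] add [smja] -> 11 lines: rbwu eavc smja kpyv bcn sva lxy yiq mqtn rxdby gtvcz
Hunk 2: at line 5 remove [sva] add [vajev,nip,kvffk] -> 13 lines: rbwu eavc smja kpyv bcn vajev nip kvffk lxy yiq mqtn rxdby gtvcz
Hunk 3: at line 1 remove [smja] add [pyxv,yih,qzxge] -> 15 lines: rbwu eavc pyxv yih qzxge kpyv bcn vajev nip kvffk lxy yiq mqtn rxdby gtvcz
Hunk 4: at line 8 remove [kvffk,lxy,yiq] add [hklz,gzei] -> 14 lines: rbwu eavc pyxv yih qzxge kpyv bcn vajev nip hklz gzei mqtn rxdby gtvcz
Hunk 5: at line 1 remove [pyxv,yih,qzxge] add [eaez] -> 12 lines: rbwu eavc eaez kpyv bcn vajev nip hklz gzei mqtn rxdby gtvcz
Final line count: 12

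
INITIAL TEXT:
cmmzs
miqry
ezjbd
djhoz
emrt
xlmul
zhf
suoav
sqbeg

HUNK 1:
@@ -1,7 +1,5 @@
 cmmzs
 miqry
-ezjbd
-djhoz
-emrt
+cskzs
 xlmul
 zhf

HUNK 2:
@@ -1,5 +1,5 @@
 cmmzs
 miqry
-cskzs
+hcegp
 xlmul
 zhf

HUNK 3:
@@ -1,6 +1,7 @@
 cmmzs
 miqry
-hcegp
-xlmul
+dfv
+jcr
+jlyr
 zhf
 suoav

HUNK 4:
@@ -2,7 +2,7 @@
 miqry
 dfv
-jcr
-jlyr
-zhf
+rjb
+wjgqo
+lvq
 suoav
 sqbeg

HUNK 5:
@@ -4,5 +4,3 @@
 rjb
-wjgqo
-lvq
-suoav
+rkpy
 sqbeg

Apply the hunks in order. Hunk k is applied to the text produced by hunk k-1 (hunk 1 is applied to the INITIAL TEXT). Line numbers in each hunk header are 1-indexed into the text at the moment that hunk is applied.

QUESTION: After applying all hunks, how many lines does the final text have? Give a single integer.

Hunk 1: at line 1 remove [ezjbd,djhoz,emrt] add [cskzs] -> 7 lines: cmmzs miqry cskzs xlmul zhf suoav sqbeg
Hunk 2: at line 1 remove [cskzs] add [hcegp] -> 7 lines: cmmzs miqry hcegp xlmul zhf suoav sqbeg
Hunk 3: at line 1 remove [hcegp,xlmul] add [dfv,jcr,jlyr] -> 8 lines: cmmzs miqry dfv jcr jlyr zhf suoav sqbeg
Hunk 4: at line 2 remove [jcr,jlyr,zhf] add [rjb,wjgqo,lvq] -> 8 lines: cmmzs miqry dfv rjb wjgqo lvq suoav sqbeg
Hunk 5: at line 4 remove [wjgqo,lvq,suoav] add [rkpy] -> 6 lines: cmmzs miqry dfv rjb rkpy sqbeg
Final line count: 6

Answer: 6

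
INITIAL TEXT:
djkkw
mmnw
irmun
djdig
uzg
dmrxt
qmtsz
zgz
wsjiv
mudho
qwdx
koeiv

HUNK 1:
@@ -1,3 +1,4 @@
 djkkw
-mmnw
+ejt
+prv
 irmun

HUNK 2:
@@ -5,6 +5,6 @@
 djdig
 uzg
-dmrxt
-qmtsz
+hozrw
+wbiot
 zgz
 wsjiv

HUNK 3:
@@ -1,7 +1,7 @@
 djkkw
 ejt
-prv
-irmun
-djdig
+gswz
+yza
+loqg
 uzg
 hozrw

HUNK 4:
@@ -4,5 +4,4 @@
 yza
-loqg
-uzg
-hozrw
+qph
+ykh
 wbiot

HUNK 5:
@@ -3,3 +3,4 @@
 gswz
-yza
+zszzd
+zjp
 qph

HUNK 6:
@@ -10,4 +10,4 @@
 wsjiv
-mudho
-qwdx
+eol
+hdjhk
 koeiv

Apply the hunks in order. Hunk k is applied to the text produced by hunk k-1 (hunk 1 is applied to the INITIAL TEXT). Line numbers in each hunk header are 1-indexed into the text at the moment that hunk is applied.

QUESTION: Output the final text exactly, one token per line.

Answer: djkkw
ejt
gswz
zszzd
zjp
qph
ykh
wbiot
zgz
wsjiv
eol
hdjhk
koeiv

Derivation:
Hunk 1: at line 1 remove [mmnw] add [ejt,prv] -> 13 lines: djkkw ejt prv irmun djdig uzg dmrxt qmtsz zgz wsjiv mudho qwdx koeiv
Hunk 2: at line 5 remove [dmrxt,qmtsz] add [hozrw,wbiot] -> 13 lines: djkkw ejt prv irmun djdig uzg hozrw wbiot zgz wsjiv mudho qwdx koeiv
Hunk 3: at line 1 remove [prv,irmun,djdig] add [gswz,yza,loqg] -> 13 lines: djkkw ejt gswz yza loqg uzg hozrw wbiot zgz wsjiv mudho qwdx koeiv
Hunk 4: at line 4 remove [loqg,uzg,hozrw] add [qph,ykh] -> 12 lines: djkkw ejt gswz yza qph ykh wbiot zgz wsjiv mudho qwdx koeiv
Hunk 5: at line 3 remove [yza] add [zszzd,zjp] -> 13 lines: djkkw ejt gswz zszzd zjp qph ykh wbiot zgz wsjiv mudho qwdx koeiv
Hunk 6: at line 10 remove [mudho,qwdx] add [eol,hdjhk] -> 13 lines: djkkw ejt gswz zszzd zjp qph ykh wbiot zgz wsjiv eol hdjhk koeiv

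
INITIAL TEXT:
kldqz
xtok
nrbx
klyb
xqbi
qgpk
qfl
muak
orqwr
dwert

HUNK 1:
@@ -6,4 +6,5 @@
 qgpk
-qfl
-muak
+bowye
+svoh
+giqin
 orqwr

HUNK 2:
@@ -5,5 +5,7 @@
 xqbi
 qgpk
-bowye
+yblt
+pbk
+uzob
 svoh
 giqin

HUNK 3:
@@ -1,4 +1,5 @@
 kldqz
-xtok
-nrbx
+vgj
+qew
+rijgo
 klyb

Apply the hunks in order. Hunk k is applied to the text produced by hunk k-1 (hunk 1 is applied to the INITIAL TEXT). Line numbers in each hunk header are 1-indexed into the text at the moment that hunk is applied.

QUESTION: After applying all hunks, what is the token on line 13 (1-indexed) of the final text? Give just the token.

Hunk 1: at line 6 remove [qfl,muak] add [bowye,svoh,giqin] -> 11 lines: kldqz xtok nrbx klyb xqbi qgpk bowye svoh giqin orqwr dwert
Hunk 2: at line 5 remove [bowye] add [yblt,pbk,uzob] -> 13 lines: kldqz xtok nrbx klyb xqbi qgpk yblt pbk uzob svoh giqin orqwr dwert
Hunk 3: at line 1 remove [xtok,nrbx] add [vgj,qew,rijgo] -> 14 lines: kldqz vgj qew rijgo klyb xqbi qgpk yblt pbk uzob svoh giqin orqwr dwert
Final line 13: orqwr

Answer: orqwr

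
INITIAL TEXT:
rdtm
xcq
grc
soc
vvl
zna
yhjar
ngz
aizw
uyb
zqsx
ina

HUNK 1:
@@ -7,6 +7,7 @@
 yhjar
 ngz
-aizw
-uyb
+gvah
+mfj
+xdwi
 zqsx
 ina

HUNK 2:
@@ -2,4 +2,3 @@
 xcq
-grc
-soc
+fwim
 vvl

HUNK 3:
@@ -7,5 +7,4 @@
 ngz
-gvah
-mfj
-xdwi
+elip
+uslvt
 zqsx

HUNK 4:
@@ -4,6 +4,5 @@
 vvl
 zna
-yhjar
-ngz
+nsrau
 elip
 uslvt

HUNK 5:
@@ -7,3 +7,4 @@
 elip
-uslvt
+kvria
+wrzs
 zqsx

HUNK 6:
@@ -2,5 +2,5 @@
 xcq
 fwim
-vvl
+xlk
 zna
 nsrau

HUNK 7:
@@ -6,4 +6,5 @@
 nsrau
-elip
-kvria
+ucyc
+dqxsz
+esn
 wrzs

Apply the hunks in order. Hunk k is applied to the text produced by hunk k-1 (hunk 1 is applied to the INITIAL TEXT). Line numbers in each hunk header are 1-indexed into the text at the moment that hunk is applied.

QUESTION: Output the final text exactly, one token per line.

Hunk 1: at line 7 remove [aizw,uyb] add [gvah,mfj,xdwi] -> 13 lines: rdtm xcq grc soc vvl zna yhjar ngz gvah mfj xdwi zqsx ina
Hunk 2: at line 2 remove [grc,soc] add [fwim] -> 12 lines: rdtm xcq fwim vvl zna yhjar ngz gvah mfj xdwi zqsx ina
Hunk 3: at line 7 remove [gvah,mfj,xdwi] add [elip,uslvt] -> 11 lines: rdtm xcq fwim vvl zna yhjar ngz elip uslvt zqsx ina
Hunk 4: at line 4 remove [yhjar,ngz] add [nsrau] -> 10 lines: rdtm xcq fwim vvl zna nsrau elip uslvt zqsx ina
Hunk 5: at line 7 remove [uslvt] add [kvria,wrzs] -> 11 lines: rdtm xcq fwim vvl zna nsrau elip kvria wrzs zqsx ina
Hunk 6: at line 2 remove [vvl] add [xlk] -> 11 lines: rdtm xcq fwim xlk zna nsrau elip kvria wrzs zqsx ina
Hunk 7: at line 6 remove [elip,kvria] add [ucyc,dqxsz,esn] -> 12 lines: rdtm xcq fwim xlk zna nsrau ucyc dqxsz esn wrzs zqsx ina

Answer: rdtm
xcq
fwim
xlk
zna
nsrau
ucyc
dqxsz
esn
wrzs
zqsx
ina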